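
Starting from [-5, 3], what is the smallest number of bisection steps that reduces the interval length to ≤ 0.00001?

20

Width after n steps is 8/2^n. Need 2^n ≥ 8/0.00001 = 800000.
2^19 = 524288 < 800000 ≤ 2^20 = 1048576, so n = 20.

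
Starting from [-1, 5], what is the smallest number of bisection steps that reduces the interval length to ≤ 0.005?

11

Width after n steps is 6/2^n. Need 2^n ≥ 6/0.005 = 1200.
2^10 = 1024 < 1200 ≤ 2^11 = 2048, so n = 11.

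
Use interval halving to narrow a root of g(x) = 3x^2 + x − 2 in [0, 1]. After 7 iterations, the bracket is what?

midpoint 0.5: g = -0.75 < 0 → [0.5, 1]
midpoint 0.75: g = 0.4375 > 0 → [0.5, 0.75]
midpoint 0.625: g = -0.203125 < 0 → [0.625, 0.75]
midpoint 0.6875: g = 0.1055 > 0 → [0.625, 0.6875]
midpoint 0.65625: g = -0.0518 < 0 → [0.65625, 0.6875]
midpoint 0.671875: g = 0.0261 > 0 → [0.65625, 0.671875]
midpoint 0.6640625: g = -0.013 < 0 → [0.6640625, 0.671875]

[0.6640625, 0.671875]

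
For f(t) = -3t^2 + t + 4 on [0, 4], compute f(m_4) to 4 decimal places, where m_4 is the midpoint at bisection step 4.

t = 2 gives f = -6, negative; keep [0, 2]
t = 1 gives f = 2, positive; keep [1, 2]
t = 1.5 gives f = -1.25, negative; keep [1, 1.5]
t = 1.25 gives f = 0.5625, positive; keep [1.25, 1.5]

0.5625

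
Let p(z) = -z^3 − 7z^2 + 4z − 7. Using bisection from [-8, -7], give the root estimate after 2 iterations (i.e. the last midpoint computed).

m = -7.5, p(m) = -8.875 (−); new bracket [-8, -7.5]
m = -7.75, p(m) = 7.046875 (+); new bracket [-7.75, -7.5]

-7.75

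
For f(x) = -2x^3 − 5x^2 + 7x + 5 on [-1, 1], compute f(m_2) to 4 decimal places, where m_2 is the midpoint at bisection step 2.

midpoint 0: f = 5 > 0 → [-1, 0]
midpoint -0.5: f = 0.5 > 0 → [-1, -0.5]

0.5000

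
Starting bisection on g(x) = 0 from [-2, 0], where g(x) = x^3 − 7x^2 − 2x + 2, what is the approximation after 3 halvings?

x = -1 gives g = -4, negative; keep [-1, 0]
x = -0.5 gives g = 1.125, positive; keep [-1, -0.5]
x = -0.75 gives g = -0.859375, negative; keep [-0.75, -0.5]

-0.75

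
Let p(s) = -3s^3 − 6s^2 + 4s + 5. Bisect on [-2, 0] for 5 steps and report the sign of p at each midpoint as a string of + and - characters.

-+-++

s = -1 gives p = -2, negative; keep [-1, 0]
s = -0.5 gives p = 1.875, positive; keep [-1, -0.5]
s = -0.75 gives p = -0.109375, negative; keep [-0.75, -0.5]
s = -0.625 gives p = 0.8887, positive; keep [-0.75, -0.625]
s = -0.6875 gives p = 0.3889, positive; keep [-0.75, -0.6875]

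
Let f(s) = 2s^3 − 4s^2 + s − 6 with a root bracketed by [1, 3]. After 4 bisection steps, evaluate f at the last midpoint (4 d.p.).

0.6055

m = 2, f(m) = -4 (−); new bracket [2, 3]
m = 2.5, f(m) = 2.75 (+); new bracket [2, 2.5]
m = 2.25, f(m) = -1.21875 (−); new bracket [2.25, 2.5]
m = 2.375, f(m) = 0.6055 (+); new bracket [2.25, 2.375]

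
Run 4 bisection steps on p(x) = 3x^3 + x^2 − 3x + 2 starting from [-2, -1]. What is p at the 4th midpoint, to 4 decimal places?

-0.5325

x = -1.5 gives p = -1.375, negative; keep [-1.5, -1]
x = -1.25 gives p = 1.453125, positive; keep [-1.5, -1.25]
x = -1.375 gives p = 0.216797, positive; keep [-1.5, -1.375]
x = -1.4375 gives p = -0.5325, negative; keep [-1.4375, -1.375]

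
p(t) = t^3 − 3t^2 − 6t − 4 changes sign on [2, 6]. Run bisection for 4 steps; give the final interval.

[4.5, 4.75]

m = 4, p(m) = -12 (−); new bracket [4, 6]
m = 5, p(m) = 16 (+); new bracket [4, 5]
m = 4.5, p(m) = -0.625 (−); new bracket [4.5, 5]
m = 4.75, p(m) = 6.9844 (+); new bracket [4.5, 4.75]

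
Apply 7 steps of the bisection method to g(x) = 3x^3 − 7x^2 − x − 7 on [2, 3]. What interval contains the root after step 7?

x = 2.5 gives g = -6.375, negative; keep [2.5, 3]
x = 2.75 gives g = -0.296875, negative; keep [2.75, 3]
x = 2.875 gives g = 3.556641, positive; keep [2.75, 2.875]
x = 2.8125 gives g = 1.5583, positive; keep [2.75, 2.8125]
x = 2.78125 gives g = 0.6131, positive; keep [2.75, 2.78125]
x = 2.765625 gives g = 0.1538, positive; keep [2.75, 2.765625]
x = 2.7578125 gives g = -0.0726, negative; keep [2.7578125, 2.765625]

[2.7578125, 2.765625]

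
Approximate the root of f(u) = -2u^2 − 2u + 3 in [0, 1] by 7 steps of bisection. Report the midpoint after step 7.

0.8203125

f(0.5) = 1.5 > 0, so the root lies in [0.5, 1]
f(0.75) = 0.375 > 0, so the root lies in [0.75, 1]
f(0.875) = -0.28125 < 0, so the root lies in [0.75, 0.875]
f(0.8125) = 0.0547 > 0, so the root lies in [0.8125, 0.875]
f(0.84375) = -0.1113 < 0, so the root lies in [0.8125, 0.84375]
f(0.828125) = -0.0278 < 0, so the root lies in [0.8125, 0.828125]
f(0.8203125) = 0.0135 > 0, so the root lies in [0.8203125, 0.828125]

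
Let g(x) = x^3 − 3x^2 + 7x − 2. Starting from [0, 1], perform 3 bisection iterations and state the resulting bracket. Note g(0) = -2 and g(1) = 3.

[0.25, 0.375]

midpoint 0.5: g = 0.875 > 0 → [0, 0.5]
midpoint 0.25: g = -0.421875 < 0 → [0.25, 0.5]
midpoint 0.375: g = 0.255859 > 0 → [0.25, 0.375]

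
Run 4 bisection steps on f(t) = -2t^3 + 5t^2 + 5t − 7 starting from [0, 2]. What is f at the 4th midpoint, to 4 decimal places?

midpoint 1: f = 1 > 0 → [0, 1]
midpoint 0.5: f = -3.5 < 0 → [0.5, 1]
midpoint 0.75: f = -1.28125 < 0 → [0.75, 1]
midpoint 0.875: f = -0.1367 < 0 → [0.875, 1]

-0.1367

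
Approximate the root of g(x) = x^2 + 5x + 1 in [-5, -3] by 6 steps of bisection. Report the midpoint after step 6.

-4.78125

x = -4 gives g = -3, negative; keep [-5, -4]
x = -4.5 gives g = -1.25, negative; keep [-5, -4.5]
x = -4.75 gives g = -0.1875, negative; keep [-5, -4.75]
x = -4.875 gives g = 0.3906, positive; keep [-4.875, -4.75]
x = -4.8125 gives g = 0.0977, positive; keep [-4.8125, -4.75]
x = -4.78125 gives g = -0.0459, negative; keep [-4.8125, -4.78125]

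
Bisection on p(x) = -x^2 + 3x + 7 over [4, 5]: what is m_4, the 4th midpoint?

m = 4.5, p(m) = 0.25 (+); new bracket [4.5, 5]
m = 4.75, p(m) = -1.3125 (−); new bracket [4.5, 4.75]
m = 4.625, p(m) = -0.515625 (−); new bracket [4.5, 4.625]
m = 4.5625, p(m) = -0.1289 (−); new bracket [4.5, 4.5625]

4.5625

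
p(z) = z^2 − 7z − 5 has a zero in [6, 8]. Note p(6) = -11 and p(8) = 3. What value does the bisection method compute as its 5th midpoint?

7.6875

p(7) = -5 < 0, so the root lies in [7, 8]
p(7.5) = -1.25 < 0, so the root lies in [7.5, 8]
p(7.75) = 0.8125 > 0, so the root lies in [7.5, 7.75]
p(7.625) = -0.2344 < 0, so the root lies in [7.625, 7.75]
p(7.6875) = 0.2852 > 0, so the root lies in [7.625, 7.6875]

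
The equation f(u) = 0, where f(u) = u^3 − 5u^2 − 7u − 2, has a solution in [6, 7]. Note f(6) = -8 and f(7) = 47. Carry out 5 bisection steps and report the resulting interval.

[6.15625, 6.1875]

f(6.5) = 15.875 > 0, so the root lies in [6, 6.5]
f(6.25) = 3.078125 > 0, so the root lies in [6, 6.25]
f(6.125) = -2.669922 < 0, so the root lies in [6.125, 6.25]
f(6.1875) = 0.1511 > 0, so the root lies in [6.125, 6.1875]
f(6.15625) = -1.2726 < 0, so the root lies in [6.15625, 6.1875]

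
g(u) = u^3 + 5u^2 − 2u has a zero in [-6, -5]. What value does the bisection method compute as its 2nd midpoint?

u = -5.5 gives g = -4.125, negative; keep [-5.5, -5]
u = -5.25 gives g = 3.609375, positive; keep [-5.5, -5.25]

-5.25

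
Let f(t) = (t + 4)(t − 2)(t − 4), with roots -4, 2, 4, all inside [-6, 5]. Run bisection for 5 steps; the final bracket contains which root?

-4

t = -0.5 gives f = 39.375, positive; keep [-6, -0.5]
t = -3.25 gives f = 28.546875, positive; keep [-6, -3.25]
t = -4.625 gives f = -35.712891, negative; keep [-4.625, -3.25]
t = -3.9375 gives f = 2.9456, positive; keep [-4.625, -3.9375]
t = -4.28125 gives f = -14.6297, negative; keep [-4.28125, -3.9375]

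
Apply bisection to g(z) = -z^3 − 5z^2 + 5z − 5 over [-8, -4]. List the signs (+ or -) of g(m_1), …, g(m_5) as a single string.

g(-6) = 1 > 0, so the root lies in [-6, -4]
g(-5) = -30 < 0, so the root lies in [-6, -5]
g(-5.5) = -17.375 < 0, so the root lies in [-6, -5.5]
g(-5.75) = -8.9531 < 0, so the root lies in [-6, -5.75]
g(-5.875) = -4.1738 < 0, so the root lies in [-6, -5.875]

+----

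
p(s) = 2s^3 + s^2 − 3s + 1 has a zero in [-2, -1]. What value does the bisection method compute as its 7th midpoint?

p(-1.5) = 1 > 0, so the root lies in [-2, -1.5]
p(-1.75) = -1.40625 < 0, so the root lies in [-1.75, -1.5]
p(-1.625) = -0.066406 < 0, so the root lies in [-1.625, -1.5]
p(-1.5625) = 0.4995 > 0, so the root lies in [-1.625, -1.5625]
p(-1.59375) = 0.2249 > 0, so the root lies in [-1.625, -1.59375]
p(-1.609375) = 0.0814 > 0, so the root lies in [-1.625, -1.609375]
p(-1.6171875) = 0.008 > 0, so the root lies in [-1.625, -1.6171875]

-1.6171875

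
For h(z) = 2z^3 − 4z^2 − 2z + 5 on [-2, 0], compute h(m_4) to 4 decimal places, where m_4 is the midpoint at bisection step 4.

midpoint -1: h = 1 > 0 → [-2, -1]
midpoint -1.5: h = -7.75 < 0 → [-1.5, -1]
midpoint -1.25: h = -2.65625 < 0 → [-1.25, -1]
midpoint -1.125: h = -0.6602 < 0 → [-1.125, -1]

-0.6602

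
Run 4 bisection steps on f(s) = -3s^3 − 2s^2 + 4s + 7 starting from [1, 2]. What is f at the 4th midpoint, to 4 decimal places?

midpoint 1.5: f = -1.625 < 0 → [1, 1.5]
midpoint 1.25: f = 3.015625 > 0 → [1.25, 1.5]
midpoint 1.375: f = 0.919922 > 0 → [1.375, 1.5]
midpoint 1.4375: f = -0.2942 < 0 → [1.375, 1.4375]

-0.2942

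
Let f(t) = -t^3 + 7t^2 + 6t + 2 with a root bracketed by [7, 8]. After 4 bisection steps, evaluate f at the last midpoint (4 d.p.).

-0.7161

m = 7.5, f(m) = 18.875 (+); new bracket [7.5, 8]
m = 7.75, f(m) = 3.453125 (+); new bracket [7.75, 8]
m = 7.875, f(m) = -5.013672 (−); new bracket [7.75, 7.875]
m = 7.8125, f(m) = -0.7161 (−); new bracket [7.75, 7.8125]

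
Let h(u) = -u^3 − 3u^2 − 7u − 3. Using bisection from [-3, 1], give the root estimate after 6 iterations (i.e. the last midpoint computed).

-0.5625

m = -1, h(m) = 2 (+); new bracket [-1, 1]
m = 0, h(m) = -3 (−); new bracket [-1, 0]
m = -0.5, h(m) = -0.125 (−); new bracket [-1, -0.5]
m = -0.75, h(m) = 0.9844 (+); new bracket [-0.75, -0.5]
m = -0.625, h(m) = 0.4473 (+); new bracket [-0.625, -0.5]
m = -0.5625, h(m) = 0.1663 (+); new bracket [-0.5625, -0.5]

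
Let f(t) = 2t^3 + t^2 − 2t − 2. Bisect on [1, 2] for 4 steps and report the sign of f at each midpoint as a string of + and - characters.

++-+

f(1.5) = 4 > 0, so the root lies in [1, 1.5]
f(1.25) = 0.96875 > 0, so the root lies in [1, 1.25]
f(1.125) = -0.136719 < 0, so the root lies in [1.125, 1.25]
f(1.1875) = 0.3843 > 0, so the root lies in [1.125, 1.1875]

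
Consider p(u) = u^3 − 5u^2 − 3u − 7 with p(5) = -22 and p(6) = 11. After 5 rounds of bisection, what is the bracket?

m = 5.5, p(m) = -8.375 (−); new bracket [5.5, 6]
m = 5.75, p(m) = 0.546875 (+); new bracket [5.5, 5.75]
m = 5.625, p(m) = -4.099609 (−); new bracket [5.625, 5.75]
m = 5.6875, p(m) = -1.8235 (−); new bracket [5.6875, 5.75]
m = 5.71875, p(m) = -0.6502 (−); new bracket [5.71875, 5.75]

[5.71875, 5.75]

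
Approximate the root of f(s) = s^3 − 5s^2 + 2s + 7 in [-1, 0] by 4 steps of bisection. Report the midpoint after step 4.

midpoint -0.5: f = 4.625 > 0 → [-1, -0.5]
midpoint -0.75: f = 2.265625 > 0 → [-1, -0.75]
midpoint -0.875: f = 0.751953 > 0 → [-1, -0.875]
midpoint -0.9375: f = -0.0935 < 0 → [-0.9375, -0.875]

-0.9375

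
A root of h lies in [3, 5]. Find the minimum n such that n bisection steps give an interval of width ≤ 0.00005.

Width after n steps is 2/2^n. Need 2^n ≥ 2/0.00005 = 40000.
2^15 = 32768 < 40000 ≤ 2^16 = 65536, so n = 16.

16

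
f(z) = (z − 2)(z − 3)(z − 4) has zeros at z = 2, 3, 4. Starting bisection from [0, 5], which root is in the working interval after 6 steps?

2

f(2.5) = 0.375 > 0, so the root lies in [0, 2.5]
f(1.25) = -3.609375 < 0, so the root lies in [1.25, 2.5]
f(1.875) = -0.298828 < 0, so the root lies in [1.875, 2.5]
f(2.1875) = 0.2761 > 0, so the root lies in [1.875, 2.1875]
f(2.03125) = 0.0596 > 0, so the root lies in [1.875, 2.03125]
f(1.953125) = -0.1004 < 0, so the root lies in [1.953125, 2.03125]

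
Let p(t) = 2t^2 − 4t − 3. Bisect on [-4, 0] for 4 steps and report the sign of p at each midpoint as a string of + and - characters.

t = -2 gives p = 13, positive; keep [-2, 0]
t = -1 gives p = 3, positive; keep [-1, 0]
t = -0.5 gives p = -0.5, negative; keep [-1, -0.5]
t = -0.75 gives p = 1.125, positive; keep [-0.75, -0.5]

++-+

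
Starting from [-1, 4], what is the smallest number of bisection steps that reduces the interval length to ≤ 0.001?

Width after n steps is 5/2^n. Need 2^n ≥ 5/0.001 = 5000.
2^12 = 4096 < 5000 ≤ 2^13 = 8192, so n = 13.

13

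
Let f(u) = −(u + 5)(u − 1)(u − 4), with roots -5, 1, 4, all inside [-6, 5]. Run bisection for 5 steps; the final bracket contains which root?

-5

midpoint -0.5: f = -30.375 < 0 → [-6, -0.5]
midpoint -3.25: f = -53.921875 < 0 → [-6, -3.25]
midpoint -4.625: f = -18.193359 < 0 → [-6, -4.625]
midpoint -5.3125: f = 18.3704 > 0 → [-5.3125, -4.625]
midpoint -4.96875: f = -1.6729 < 0 → [-5.3125, -4.96875]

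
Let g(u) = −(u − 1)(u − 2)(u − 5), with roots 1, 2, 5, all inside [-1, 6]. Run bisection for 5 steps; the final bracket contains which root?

5

midpoint 2.5: g = 1.875 > 0 → [2.5, 6]
midpoint 4.25: g = 5.484375 > 0 → [4.25, 6]
midpoint 5.125: g = -1.611328 < 0 → [4.25, 5.125]
midpoint 4.6875: g = 3.0969 > 0 → [4.6875, 5.125]
midpoint 4.90625: g = 1.0643 > 0 → [4.90625, 5.125]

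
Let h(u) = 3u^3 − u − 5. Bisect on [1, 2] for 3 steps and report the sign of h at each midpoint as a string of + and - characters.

+-+

m = 1.5, h(m) = 3.625 (+); new bracket [1, 1.5]
m = 1.25, h(m) = -0.390625 (−); new bracket [1.25, 1.5]
m = 1.375, h(m) = 1.423828 (+); new bracket [1.25, 1.375]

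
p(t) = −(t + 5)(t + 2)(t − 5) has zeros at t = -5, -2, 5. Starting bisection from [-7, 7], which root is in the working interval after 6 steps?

m = 0, p(m) = 50 (+); new bracket [0, 7]
m = 3.5, p(m) = 70.125 (+); new bracket [3.5, 7]
m = 5.25, p(m) = -18.578125 (−); new bracket [3.5, 5.25]
m = 4.375, p(m) = 37.3535 (+); new bracket [4.375, 5.25]
m = 4.8125, p(m) = 12.5339 (+); new bracket [4.8125, 5.25]
m = 5.03125, p(m) = -2.2041 (−); new bracket [4.8125, 5.03125]

5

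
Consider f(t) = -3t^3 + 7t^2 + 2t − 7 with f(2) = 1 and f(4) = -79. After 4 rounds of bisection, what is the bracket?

[2.125, 2.25]

f(3) = -19 < 0, so the root lies in [2, 3]
f(2.5) = -5.125 < 0, so the root lies in [2, 2.5]
f(2.25) = -1.234375 < 0, so the root lies in [2, 2.25]
f(2.125) = 0.0723 > 0, so the root lies in [2.125, 2.25]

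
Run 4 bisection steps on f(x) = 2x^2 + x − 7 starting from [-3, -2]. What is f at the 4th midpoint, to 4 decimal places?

f(-2.5) = 3 > 0, so the root lies in [-2.5, -2]
f(-2.25) = 0.875 > 0, so the root lies in [-2.25, -2]
f(-2.125) = -0.09375 < 0, so the root lies in [-2.25, -2.125]
f(-2.1875) = 0.3828 > 0, so the root lies in [-2.1875, -2.125]

0.3828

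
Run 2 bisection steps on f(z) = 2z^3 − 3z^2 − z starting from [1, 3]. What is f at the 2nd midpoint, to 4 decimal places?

f(2) = 2 > 0, so the root lies in [1, 2]
f(1.5) = -1.5 < 0, so the root lies in [1.5, 2]

-1.5000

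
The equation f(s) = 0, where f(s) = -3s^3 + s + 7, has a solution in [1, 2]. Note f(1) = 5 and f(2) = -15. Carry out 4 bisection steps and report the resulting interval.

[1.375, 1.4375]

midpoint 1.5: f = -1.625 < 0 → [1, 1.5]
midpoint 1.25: f = 2.390625 > 0 → [1.25, 1.5]
midpoint 1.375: f = 0.576172 > 0 → [1.375, 1.5]
midpoint 1.4375: f = -0.4739 < 0 → [1.375, 1.4375]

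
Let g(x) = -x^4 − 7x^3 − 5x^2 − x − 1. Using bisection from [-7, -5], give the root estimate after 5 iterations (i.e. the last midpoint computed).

g(-6) = 41 > 0, so the root lies in [-7, -6]
g(-6.5) = -68.4375 < 0, so the root lies in [-6.5, -6]
g(-6.25) = -6.957031 < 0, so the root lies in [-6.25, -6]
g(-6.125) = 18.6072 > 0, so the root lies in [-6.25, -6.125]
g(-6.1875) = 6.2344 > 0, so the root lies in [-6.25, -6.1875]

-6.1875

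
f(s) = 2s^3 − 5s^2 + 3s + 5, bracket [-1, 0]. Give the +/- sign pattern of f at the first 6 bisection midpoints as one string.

midpoint -0.5: f = 2 > 0 → [-1, -0.5]
midpoint -0.75: f = -0.90625 < 0 → [-0.75, -0.5]
midpoint -0.625: f = 0.683594 > 0 → [-0.75, -0.625]
midpoint -0.6875: f = -0.0757 < 0 → [-0.6875, -0.625]
midpoint -0.65625: f = 0.3127 > 0 → [-0.6875, -0.65625]
midpoint -0.671875: f = 0.1207 > 0 → [-0.6875, -0.671875]

+-+-++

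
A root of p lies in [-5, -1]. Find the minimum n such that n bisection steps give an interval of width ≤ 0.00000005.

27

Width after n steps is 4/2^n. Need 2^n ≥ 4/0.00000005 = 80000000.
2^26 = 67108864 < 80000000 ≤ 2^27 = 134217728, so n = 27.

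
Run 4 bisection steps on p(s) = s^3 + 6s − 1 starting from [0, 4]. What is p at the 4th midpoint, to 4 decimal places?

0.5156

s = 2 gives p = 19, positive; keep [0, 2]
s = 1 gives p = 6, positive; keep [0, 1]
s = 0.5 gives p = 2.125, positive; keep [0, 0.5]
s = 0.25 gives p = 0.5156, positive; keep [0, 0.25]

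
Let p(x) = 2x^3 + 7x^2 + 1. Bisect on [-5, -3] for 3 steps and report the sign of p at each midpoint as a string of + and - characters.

p(-4) = -15 < 0, so the root lies in [-4, -3]
p(-3.5) = 1 > 0, so the root lies in [-4, -3.5]
p(-3.75) = -6.03125 < 0, so the root lies in [-3.75, -3.5]

-+-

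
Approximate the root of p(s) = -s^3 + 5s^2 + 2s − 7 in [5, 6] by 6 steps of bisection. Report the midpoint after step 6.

5.109375

p(5.5) = -11.125 < 0, so the root lies in [5, 5.5]
p(5.25) = -3.390625 < 0, so the root lies in [5, 5.25]
p(5.125) = -0.033203 < 0, so the root lies in [5, 5.125]
p(5.0625) = 1.5232 > 0, so the root lies in [5.0625, 5.125]
p(5.09375) = 0.755 > 0, so the root lies in [5.09375, 5.125]
p(5.109375) = 0.3634 > 0, so the root lies in [5.109375, 5.125]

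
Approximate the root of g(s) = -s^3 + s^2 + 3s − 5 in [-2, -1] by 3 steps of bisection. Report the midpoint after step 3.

-1.875

m = -1.5, g(m) = -3.875 (−); new bracket [-2, -1.5]
m = -1.75, g(m) = -1.828125 (−); new bracket [-2, -1.75]
m = -1.875, g(m) = -0.517578 (−); new bracket [-2, -1.875]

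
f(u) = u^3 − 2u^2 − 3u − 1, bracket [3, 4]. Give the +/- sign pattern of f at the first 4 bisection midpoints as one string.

m = 3.5, f(m) = 6.875 (+); new bracket [3, 3.5]
m = 3.25, f(m) = 2.453125 (+); new bracket [3, 3.25]
m = 3.125, f(m) = 0.611328 (+); new bracket [3, 3.125]
m = 3.0625, f(m) = -0.2224 (−); new bracket [3.0625, 3.125]

+++-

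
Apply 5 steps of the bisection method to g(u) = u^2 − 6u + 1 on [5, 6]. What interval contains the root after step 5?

u = 5.5 gives g = -1.75, negative; keep [5.5, 6]
u = 5.75 gives g = -0.4375, negative; keep [5.75, 6]
u = 5.875 gives g = 0.265625, positive; keep [5.75, 5.875]
u = 5.8125 gives g = -0.0898, negative; keep [5.8125, 5.875]
u = 5.84375 gives g = 0.0869, positive; keep [5.8125, 5.84375]

[5.8125, 5.84375]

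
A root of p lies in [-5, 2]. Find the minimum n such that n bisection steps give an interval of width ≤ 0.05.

Width after n steps is 7/2^n. Need 2^n ≥ 7/0.05 = 140.
2^7 = 128 < 140 ≤ 2^8 = 256, so n = 8.

8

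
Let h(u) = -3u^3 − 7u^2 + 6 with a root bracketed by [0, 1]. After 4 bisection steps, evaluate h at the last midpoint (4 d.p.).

midpoint 0.5: h = 3.875 > 0 → [0.5, 1]
midpoint 0.75: h = 0.796875 > 0 → [0.75, 1]
midpoint 0.875: h = -1.369141 < 0 → [0.75, 0.875]
midpoint 0.8125: h = -0.2302 < 0 → [0.75, 0.8125]

-0.2302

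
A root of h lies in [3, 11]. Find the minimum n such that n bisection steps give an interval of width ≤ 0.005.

Width after n steps is 8/2^n. Need 2^n ≥ 8/0.005 = 1600.
2^10 = 1024 < 1600 ≤ 2^11 = 2048, so n = 11.

11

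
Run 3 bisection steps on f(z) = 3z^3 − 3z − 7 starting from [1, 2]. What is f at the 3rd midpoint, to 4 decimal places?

0.9980

f(1.5) = -1.375 < 0, so the root lies in [1.5, 2]
f(1.75) = 3.828125 > 0, so the root lies in [1.5, 1.75]
f(1.625) = 0.998047 > 0, so the root lies in [1.5, 1.625]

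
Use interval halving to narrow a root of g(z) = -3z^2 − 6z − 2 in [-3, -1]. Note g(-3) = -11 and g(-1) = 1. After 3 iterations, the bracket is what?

midpoint -2: g = -2 < 0 → [-2, -1]
midpoint -1.5: g = 0.25 > 0 → [-2, -1.5]
midpoint -1.75: g = -0.6875 < 0 → [-1.75, -1.5]

[-1.75, -1.5]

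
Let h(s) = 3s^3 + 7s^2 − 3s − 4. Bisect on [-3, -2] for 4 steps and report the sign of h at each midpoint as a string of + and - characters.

m = -2.5, h(m) = 0.375 (+); new bracket [-3, -2.5]
m = -2.75, h(m) = -5.203125 (−); new bracket [-2.75, -2.5]
m = -2.625, h(m) = -2.154297 (−); new bracket [-2.625, -2.5]
m = -2.5625, h(m) = -0.8269 (−); new bracket [-2.5625, -2.5]

+---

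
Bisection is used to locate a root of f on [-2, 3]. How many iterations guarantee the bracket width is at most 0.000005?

20

Width after n steps is 5/2^n. Need 2^n ≥ 5/0.000005 = 1000000.
2^19 = 524288 < 1000000 ≤ 2^20 = 1048576, so n = 20.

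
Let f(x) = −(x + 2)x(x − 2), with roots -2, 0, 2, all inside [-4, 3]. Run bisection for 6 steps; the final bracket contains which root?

-2

x = -0.5 gives f = -1.875, negative; keep [-4, -0.5]
x = -2.25 gives f = 2.390625, positive; keep [-2.25, -0.5]
x = -1.375 gives f = -2.900391, negative; keep [-2.25, -1.375]
x = -1.8125 gives f = -1.2957, negative; keep [-2.25, -1.8125]
x = -2.03125 gives f = 0.2559, positive; keep [-2.03125, -1.8125]
x = -1.921875 gives f = -0.5889, negative; keep [-2.03125, -1.921875]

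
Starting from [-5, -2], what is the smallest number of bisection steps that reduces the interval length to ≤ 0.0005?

13

Width after n steps is 3/2^n. Need 2^n ≥ 3/0.0005 = 6000.
2^12 = 4096 < 6000 ≤ 2^13 = 8192, so n = 13.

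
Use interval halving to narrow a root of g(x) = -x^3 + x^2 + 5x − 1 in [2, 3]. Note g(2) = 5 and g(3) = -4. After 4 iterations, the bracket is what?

x = 2.5 gives g = 2.125, positive; keep [2.5, 3]
x = 2.75 gives g = -0.484375, negative; keep [2.5, 2.75]
x = 2.625 gives g = 0.927734, positive; keep [2.625, 2.75]
x = 2.6875 gives g = 0.2493, positive; keep [2.6875, 2.75]

[2.6875, 2.75]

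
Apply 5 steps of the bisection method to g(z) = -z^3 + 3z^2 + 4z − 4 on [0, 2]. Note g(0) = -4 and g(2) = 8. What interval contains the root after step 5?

[0.6875, 0.75]

g(1) = 2 > 0, so the root lies in [0, 1]
g(0.5) = -1.375 < 0, so the root lies in [0.5, 1]
g(0.75) = 0.265625 > 0, so the root lies in [0.5, 0.75]
g(0.625) = -0.5723 < 0, so the root lies in [0.625, 0.75]
g(0.6875) = -0.157 < 0, so the root lies in [0.6875, 0.75]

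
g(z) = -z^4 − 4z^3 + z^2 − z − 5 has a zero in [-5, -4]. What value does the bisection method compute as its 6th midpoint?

midpoint -4.5: g = -25.8125 < 0 → [-4.5, -4]
midpoint -4.25: g = -1.878906 < 0 → [-4.25, -4]
midpoint -4.125: g = 7.366943 > 0 → [-4.25, -4.125]
midpoint -4.1875: g = 2.9548 > 0 → [-4.25, -4.1875]
midpoint -4.21875: g = 0.5918 > 0 → [-4.25, -4.21875]
midpoint -4.234375: g = -0.6299 < 0 → [-4.234375, -4.21875]

-4.234375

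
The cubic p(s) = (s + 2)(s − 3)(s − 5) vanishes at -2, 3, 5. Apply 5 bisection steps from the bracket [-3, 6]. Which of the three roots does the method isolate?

p(1.5) = 18.375 > 0, so the root lies in [-3, 1.5]
p(-0.75) = 26.953125 > 0, so the root lies in [-3, -0.75]
p(-1.875) = 4.189453 > 0, so the root lies in [-3, -1.875]
p(-2.4375) = -17.6931 < 0, so the root lies in [-2.4375, -1.875]
p(-2.15625) = -5.7655 < 0, so the root lies in [-2.15625, -1.875]

-2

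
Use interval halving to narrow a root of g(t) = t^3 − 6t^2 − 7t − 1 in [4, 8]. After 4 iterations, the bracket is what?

[7, 7.25]

midpoint 6: g = -43 < 0 → [6, 8]
midpoint 7: g = -1 < 0 → [7, 8]
midpoint 7.5: g = 30.875 > 0 → [7, 7.5]
midpoint 7.25: g = 13.9531 > 0 → [7, 7.25]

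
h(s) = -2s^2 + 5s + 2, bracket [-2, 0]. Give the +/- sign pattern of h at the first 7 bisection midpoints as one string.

midpoint -1: h = -5 < 0 → [-1, 0]
midpoint -0.5: h = -1 < 0 → [-0.5, 0]
midpoint -0.25: h = 0.625 > 0 → [-0.5, -0.25]
midpoint -0.375: h = -0.1562 < 0 → [-0.375, -0.25]
midpoint -0.3125: h = 0.2422 > 0 → [-0.375, -0.3125]
midpoint -0.34375: h = 0.0449 > 0 → [-0.375, -0.34375]
midpoint -0.359375: h = -0.0552 < 0 → [-0.359375, -0.34375]

--+-++-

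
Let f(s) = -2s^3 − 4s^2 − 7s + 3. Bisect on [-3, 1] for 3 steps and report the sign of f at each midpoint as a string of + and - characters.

++-

midpoint -1: f = 8 > 0 → [-1, 1]
midpoint 0: f = 3 > 0 → [0, 1]
midpoint 0.5: f = -1.75 < 0 → [0, 0.5]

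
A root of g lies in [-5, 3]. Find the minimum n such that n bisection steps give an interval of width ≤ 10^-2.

10

Width after n steps is 8/2^n. Need 2^n ≥ 8/10^-2 = 800.
2^9 = 512 < 800 ≤ 2^10 = 1024, so n = 10.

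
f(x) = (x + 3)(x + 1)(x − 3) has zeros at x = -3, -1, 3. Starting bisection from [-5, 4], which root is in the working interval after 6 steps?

3

midpoint -0.5: f = -4.375 < 0 → [-0.5, 4]
midpoint 1.75: f = -16.328125 < 0 → [1.75, 4]
midpoint 2.875: f = -2.845703 < 0 → [2.875, 4]
midpoint 3.4375: f = 12.4978 > 0 → [2.875, 3.4375]
midpoint 3.15625: f = 3.998 > 0 → [2.875, 3.15625]
midpoint 3.015625: f = 0.3774 > 0 → [2.875, 3.015625]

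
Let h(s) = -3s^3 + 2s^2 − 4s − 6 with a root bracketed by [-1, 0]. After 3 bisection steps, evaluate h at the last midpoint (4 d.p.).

h(-0.5) = -3.125 < 0, so the root lies in [-1, -0.5]
h(-0.75) = -0.609375 < 0, so the root lies in [-1, -0.75]
h(-0.875) = 1.041016 > 0, so the root lies in [-0.875, -0.75]

1.0410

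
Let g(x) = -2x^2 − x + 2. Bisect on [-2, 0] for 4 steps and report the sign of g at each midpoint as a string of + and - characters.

x = -1 gives g = 1, positive; keep [-2, -1]
x = -1.5 gives g = -1, negative; keep [-1.5, -1]
x = -1.25 gives g = 0.125, positive; keep [-1.5, -1.25]
x = -1.375 gives g = -0.4062, negative; keep [-1.375, -1.25]

+-+-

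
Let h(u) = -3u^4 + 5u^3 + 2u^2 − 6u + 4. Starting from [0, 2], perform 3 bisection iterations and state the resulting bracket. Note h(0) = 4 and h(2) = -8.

m = 1, h(m) = 2 (+); new bracket [1, 2]
m = 1.5, h(m) = 1.1875 (+); new bracket [1.5, 2]
m = 1.75, h(m) = -1.714844 (−); new bracket [1.5, 1.75]

[1.5, 1.75]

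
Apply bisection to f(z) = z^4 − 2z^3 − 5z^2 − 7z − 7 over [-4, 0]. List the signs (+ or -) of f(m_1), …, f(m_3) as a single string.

+-+

f(-2) = 19 > 0, so the root lies in [-2, 0]
f(-1) = -2 < 0, so the root lies in [-2, -1]
f(-1.5) = 4.0625 > 0, so the root lies in [-1.5, -1]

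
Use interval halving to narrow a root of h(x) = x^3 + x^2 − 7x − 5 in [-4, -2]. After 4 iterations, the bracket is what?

[-2.875, -2.75]

h(-3) = -2 < 0, so the root lies in [-3, -2]
h(-2.5) = 3.125 > 0, so the root lies in [-3, -2.5]
h(-2.75) = 1.015625 > 0, so the root lies in [-3, -2.75]
h(-2.875) = -0.373 < 0, so the root lies in [-2.875, -2.75]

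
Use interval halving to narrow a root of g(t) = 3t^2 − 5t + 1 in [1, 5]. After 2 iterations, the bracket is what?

m = 3, g(m) = 13 (+); new bracket [1, 3]
m = 2, g(m) = 3 (+); new bracket [1, 2]

[1, 2]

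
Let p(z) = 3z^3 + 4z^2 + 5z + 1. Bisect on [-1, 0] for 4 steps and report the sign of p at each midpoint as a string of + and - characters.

--++

m = -0.5, p(m) = -0.875 (−); new bracket [-0.5, 0]
m = -0.25, p(m) = -0.046875 (−); new bracket [-0.25, 0]
m = -0.125, p(m) = 0.431641 (+); new bracket [-0.25, -0.125]
m = -0.1875, p(m) = 0.1833 (+); new bracket [-0.25, -0.1875]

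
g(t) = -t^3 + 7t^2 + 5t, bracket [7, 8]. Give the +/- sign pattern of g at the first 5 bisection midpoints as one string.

t = 7.5 gives g = 9.375, positive; keep [7.5, 8]
t = 7.75 gives g = -6.296875, negative; keep [7.5, 7.75]
t = 7.625 gives g = 1.787109, positive; keep [7.625, 7.75]
t = 7.6875 gives g = -2.1921, negative; keep [7.625, 7.6875]
t = 7.65625 gives g = -0.1869, negative; keep [7.625, 7.65625]

+-+--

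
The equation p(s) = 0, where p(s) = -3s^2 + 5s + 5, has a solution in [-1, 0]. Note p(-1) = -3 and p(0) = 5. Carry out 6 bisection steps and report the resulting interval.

[-0.71875, -0.703125]

m = -0.5, p(m) = 1.75 (+); new bracket [-1, -0.5]
m = -0.75, p(m) = -0.4375 (−); new bracket [-0.75, -0.5]
m = -0.625, p(m) = 0.703125 (+); new bracket [-0.75, -0.625]
m = -0.6875, p(m) = 0.1445 (+); new bracket [-0.75, -0.6875]
m = -0.71875, p(m) = -0.1436 (−); new bracket [-0.71875, -0.6875]
m = -0.703125, p(m) = 0.0012 (+); new bracket [-0.71875, -0.703125]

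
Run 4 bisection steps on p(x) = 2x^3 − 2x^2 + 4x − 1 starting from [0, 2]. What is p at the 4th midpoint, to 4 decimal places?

0.3242

m = 1, p(m) = 3 (+); new bracket [0, 1]
m = 0.5, p(m) = 0.75 (+); new bracket [0, 0.5]
m = 0.25, p(m) = -0.09375 (−); new bracket [0.25, 0.5]
m = 0.375, p(m) = 0.3242 (+); new bracket [0.25, 0.375]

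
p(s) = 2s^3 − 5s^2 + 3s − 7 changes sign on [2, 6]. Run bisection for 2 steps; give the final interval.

s = 4 gives p = 53, positive; keep [2, 4]
s = 3 gives p = 11, positive; keep [2, 3]

[2, 3]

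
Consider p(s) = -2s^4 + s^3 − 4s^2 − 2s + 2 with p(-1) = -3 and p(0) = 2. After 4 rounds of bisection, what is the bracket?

[-0.8125, -0.75]

s = -0.5 gives p = 1.75, positive; keep [-1, -0.5]
s = -0.75 gives p = 0.195312, positive; keep [-1, -0.75]
s = -0.875 gives p = -1.154785, negative; keep [-0.875, -0.75]
s = -0.8125 gives p = -0.4236, negative; keep [-0.8125, -0.75]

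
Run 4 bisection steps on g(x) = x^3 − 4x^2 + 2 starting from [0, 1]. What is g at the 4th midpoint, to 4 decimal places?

-0.1042

x = 0.5 gives g = 1.125, positive; keep [0.5, 1]
x = 0.75 gives g = 0.171875, positive; keep [0.75, 1]
x = 0.875 gives g = -0.392578, negative; keep [0.75, 0.875]
x = 0.8125 gives g = -0.1042, negative; keep [0.75, 0.8125]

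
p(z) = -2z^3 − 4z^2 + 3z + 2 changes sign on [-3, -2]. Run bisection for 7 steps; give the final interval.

[-2.453125, -2.4453125]

p(-2.5) = 0.75 > 0, so the root lies in [-2.5, -2]
p(-2.25) = -2.21875 < 0, so the root lies in [-2.5, -2.25]
p(-2.375) = -0.894531 < 0, so the root lies in [-2.5, -2.375]
p(-2.4375) = -0.1138 < 0, so the root lies in [-2.5, -2.4375]
p(-2.46875) = 0.3076 > 0, so the root lies in [-2.46875, -2.4375]
p(-2.453125) = 0.0943 > 0, so the root lies in [-2.453125, -2.4375]
p(-2.4453125) = -0.0104 < 0, so the root lies in [-2.453125, -2.4453125]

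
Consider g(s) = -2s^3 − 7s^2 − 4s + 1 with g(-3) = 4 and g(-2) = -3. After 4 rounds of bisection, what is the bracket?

[-2.6875, -2.625]

midpoint -2.5: g = -1.5 < 0 → [-3, -2.5]
midpoint -2.75: g = 0.65625 > 0 → [-2.75, -2.5]
midpoint -2.625: g = -0.558594 < 0 → [-2.75, -2.625]
midpoint -2.6875: g = 0.0132 > 0 → [-2.6875, -2.625]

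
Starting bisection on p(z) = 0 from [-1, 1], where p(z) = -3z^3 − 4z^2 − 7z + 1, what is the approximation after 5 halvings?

0.1875

z = 0 gives p = 1, positive; keep [0, 1]
z = 0.5 gives p = -3.875, negative; keep [0, 0.5]
z = 0.25 gives p = -1.046875, negative; keep [0, 0.25]
z = 0.125 gives p = 0.0566, positive; keep [0.125, 0.25]
z = 0.1875 gives p = -0.4729, negative; keep [0.125, 0.1875]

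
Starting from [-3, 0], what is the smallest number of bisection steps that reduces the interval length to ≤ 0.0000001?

Width after n steps is 3/2^n. Need 2^n ≥ 3/0.0000001 = 30000000.
2^24 = 16777216 < 30000000 ≤ 2^25 = 33554432, so n = 25.

25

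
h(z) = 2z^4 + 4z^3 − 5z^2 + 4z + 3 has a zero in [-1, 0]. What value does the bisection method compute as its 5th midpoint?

z = -0.5 gives h = -0.625, negative; keep [-0.5, 0]
z = -0.25 gives h = 1.632812, positive; keep [-0.5, -0.25]
z = -0.375 gives h = 0.625488, positive; keep [-0.5, -0.375]
z = -0.4375 gives h = 0.0313, positive; keep [-0.5, -0.4375]
z = -0.46875 gives h = -0.2891, negative; keep [-0.46875, -0.4375]

-0.46875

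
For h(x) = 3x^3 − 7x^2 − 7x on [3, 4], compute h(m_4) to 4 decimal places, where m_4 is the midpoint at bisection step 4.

h(3.5) = 18.375 > 0, so the root lies in [3, 3.5]
h(3.25) = 6.296875 > 0, so the root lies in [3, 3.25]
h(3.125) = 1.318359 > 0, so the root lies in [3, 3.125]
h(3.0625) = -0.9211 < 0, so the root lies in [3.0625, 3.125]

-0.9211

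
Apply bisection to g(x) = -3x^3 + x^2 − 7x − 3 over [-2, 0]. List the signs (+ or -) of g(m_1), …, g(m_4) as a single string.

g(-1) = 8 > 0, so the root lies in [-1, 0]
g(-0.5) = 1.125 > 0, so the root lies in [-0.5, 0]
g(-0.25) = -1.140625 < 0, so the root lies in [-0.5, -0.25]
g(-0.375) = -0.0762 < 0, so the root lies in [-0.5, -0.375]

++--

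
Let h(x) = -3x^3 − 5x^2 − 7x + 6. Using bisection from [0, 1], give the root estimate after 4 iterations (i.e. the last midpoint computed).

midpoint 0.5: h = 0.875 > 0 → [0.5, 1]
midpoint 0.75: h = -3.328125 < 0 → [0.5, 0.75]
midpoint 0.625: h = -1.060547 < 0 → [0.5, 0.625]
midpoint 0.5625: h = -0.0535 < 0 → [0.5, 0.5625]

0.5625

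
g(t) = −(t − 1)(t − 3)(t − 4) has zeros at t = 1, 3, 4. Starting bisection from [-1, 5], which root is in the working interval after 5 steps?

midpoint 2: g = -2 < 0 → [-1, 2]
midpoint 0.5: g = 4.375 > 0 → [0.5, 2]
midpoint 1.25: g = -1.203125 < 0 → [0.5, 1.25]
midpoint 0.875: g = 0.8301 > 0 → [0.875, 1.25]
midpoint 1.0625: g = -0.3557 < 0 → [0.875, 1.0625]

1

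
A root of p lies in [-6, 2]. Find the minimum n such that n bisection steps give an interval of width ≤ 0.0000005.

Width after n steps is 8/2^n. Need 2^n ≥ 8/0.0000005 = 16000000.
2^23 = 8388608 < 16000000 ≤ 2^24 = 16777216, so n = 24.

24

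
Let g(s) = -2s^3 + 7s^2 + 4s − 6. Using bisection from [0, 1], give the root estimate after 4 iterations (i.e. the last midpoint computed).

0.6875

midpoint 0.5: g = -2.5 < 0 → [0.5, 1]
midpoint 0.75: g = 0.09375 > 0 → [0.5, 0.75]
midpoint 0.625: g = -1.253906 < 0 → [0.625, 0.75]
midpoint 0.6875: g = -0.5913 < 0 → [0.6875, 0.75]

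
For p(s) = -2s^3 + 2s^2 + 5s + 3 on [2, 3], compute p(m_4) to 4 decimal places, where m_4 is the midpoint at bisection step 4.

midpoint 2.5: p = -3.25 < 0 → [2, 2.5]
midpoint 2.25: p = 1.59375 > 0 → [2.25, 2.5]
midpoint 2.375: p = -0.636719 < 0 → [2.25, 2.375]
midpoint 2.3125: p = 0.5249 > 0 → [2.3125, 2.375]

0.5249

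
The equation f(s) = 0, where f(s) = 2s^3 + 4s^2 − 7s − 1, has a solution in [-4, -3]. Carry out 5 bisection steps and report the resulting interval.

[-3.09375, -3.0625]

midpoint -3.5: f = -13.25 < 0 → [-3.5, -3]
midpoint -3.25: f = -4.65625 < 0 → [-3.25, -3]
midpoint -3.125: f = -1.097656 < 0 → [-3.125, -3]
midpoint -3.0625: f = 0.5073 > 0 → [-3.125, -3.0625]
midpoint -3.09375: f = -0.2809 < 0 → [-3.09375, -3.0625]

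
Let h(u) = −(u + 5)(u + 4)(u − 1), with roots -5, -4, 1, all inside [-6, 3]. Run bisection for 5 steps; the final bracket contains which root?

u = -1.5 gives h = 21.875, positive; keep [-1.5, 3]
u = 0.75 gives h = 6.828125, positive; keep [0.75, 3]
u = 1.875 gives h = -35.341797, negative; keep [0.75, 1.875]
u = 1.3125 gives h = -10.4797, negative; keep [0.75, 1.3125]
u = 1.03125 gives h = -0.9483, negative; keep [0.75, 1.03125]

1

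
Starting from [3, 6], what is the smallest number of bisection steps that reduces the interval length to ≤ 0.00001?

19

Width after n steps is 3/2^n. Need 2^n ≥ 3/0.00001 = 300000.
2^18 = 262144 < 300000 ≤ 2^19 = 524288, so n = 19.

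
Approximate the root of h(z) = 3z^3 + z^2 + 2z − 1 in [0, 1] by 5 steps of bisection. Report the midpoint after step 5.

0.34375

midpoint 0.5: h = 0.625 > 0 → [0, 0.5]
midpoint 0.25: h = -0.390625 < 0 → [0.25, 0.5]
midpoint 0.375: h = 0.048828 > 0 → [0.25, 0.375]
midpoint 0.3125: h = -0.1858 < 0 → [0.3125, 0.375]
midpoint 0.34375: h = -0.0725 < 0 → [0.34375, 0.375]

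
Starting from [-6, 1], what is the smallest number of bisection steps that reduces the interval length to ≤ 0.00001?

20

Width after n steps is 7/2^n. Need 2^n ≥ 7/0.00001 = 700000.
2^19 = 524288 < 700000 ≤ 2^20 = 1048576, so n = 20.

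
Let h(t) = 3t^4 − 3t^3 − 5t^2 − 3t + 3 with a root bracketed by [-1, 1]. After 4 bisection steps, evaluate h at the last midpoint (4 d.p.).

-1.1028

m = 0, h(m) = 3 (+); new bracket [0, 1]
m = 0.5, h(m) = 0.0625 (+); new bracket [0.5, 1]
m = 0.75, h(m) = -2.378906 (−); new bracket [0.5, 0.75]
m = 0.625, h(m) = -1.1028 (−); new bracket [0.5, 0.625]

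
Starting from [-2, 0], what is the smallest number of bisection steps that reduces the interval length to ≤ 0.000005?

Width after n steps is 2/2^n. Need 2^n ≥ 2/0.000005 = 400000.
2^18 = 262144 < 400000 ≤ 2^19 = 524288, so n = 19.

19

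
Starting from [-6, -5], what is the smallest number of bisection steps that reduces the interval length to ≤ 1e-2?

7

Width after n steps is 1/2^n. Need 2^n ≥ 1/1e-2 = 100.
2^6 = 64 < 100 ≤ 2^7 = 128, so n = 7.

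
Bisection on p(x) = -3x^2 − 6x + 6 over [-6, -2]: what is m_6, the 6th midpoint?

p(-4) = -18 < 0, so the root lies in [-4, -2]
p(-3) = -3 < 0, so the root lies in [-3, -2]
p(-2.5) = 2.25 > 0, so the root lies in [-3, -2.5]
p(-2.75) = -0.1875 < 0, so the root lies in [-2.75, -2.5]
p(-2.625) = 1.0781 > 0, so the root lies in [-2.75, -2.625]
p(-2.6875) = 0.457 > 0, so the root lies in [-2.75, -2.6875]

-2.6875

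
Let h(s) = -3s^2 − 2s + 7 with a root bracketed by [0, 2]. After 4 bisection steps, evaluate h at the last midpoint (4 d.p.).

0.9531

h(1) = 2 > 0, so the root lies in [1, 2]
h(1.5) = -2.75 < 0, so the root lies in [1, 1.5]
h(1.25) = -0.1875 < 0, so the root lies in [1, 1.25]
h(1.125) = 0.9531 > 0, so the root lies in [1.125, 1.25]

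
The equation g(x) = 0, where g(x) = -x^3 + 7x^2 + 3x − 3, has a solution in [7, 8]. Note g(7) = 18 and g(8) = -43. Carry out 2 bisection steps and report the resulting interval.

[7.25, 7.5]

m = 7.5, g(m) = -8.625 (−); new bracket [7, 7.5]
m = 7.25, g(m) = 5.609375 (+); new bracket [7.25, 7.5]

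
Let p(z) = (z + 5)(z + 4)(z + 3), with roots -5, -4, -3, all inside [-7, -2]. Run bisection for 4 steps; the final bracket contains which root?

-5

p(-4.5) = 0.375 > 0, so the root lies in [-7, -4.5]
p(-5.75) = -3.609375 < 0, so the root lies in [-5.75, -4.5]
p(-5.125) = -0.298828 < 0, so the root lies in [-5.125, -4.5]
p(-4.8125) = 0.2761 > 0, so the root lies in [-5.125, -4.8125]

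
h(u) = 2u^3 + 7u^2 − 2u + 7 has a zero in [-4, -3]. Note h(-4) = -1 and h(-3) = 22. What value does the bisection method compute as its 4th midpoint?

u = -3.5 gives h = 14, positive; keep [-4, -3.5]
u = -3.75 gives h = 7.46875, positive; keep [-4, -3.75]
u = -3.875 gives h = 3.488281, positive; keep [-4, -3.875]
u = -3.9375 gives h = 1.3091, positive; keep [-4, -3.9375]

-3.9375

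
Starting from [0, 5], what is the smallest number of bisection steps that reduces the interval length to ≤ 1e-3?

Width after n steps is 5/2^n. Need 2^n ≥ 5/1e-3 = 5000.
2^12 = 4096 < 5000 ≤ 2^13 = 8192, so n = 13.

13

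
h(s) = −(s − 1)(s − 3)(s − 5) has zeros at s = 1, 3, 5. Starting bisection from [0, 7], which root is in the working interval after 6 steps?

5

m = 3.5, h(m) = 1.875 (+); new bracket [3.5, 7]
m = 5.25, h(m) = -2.390625 (−); new bracket [3.5, 5.25]
m = 4.375, h(m) = 2.900391 (+); new bracket [4.375, 5.25]
m = 4.8125, h(m) = 1.2957 (+); new bracket [4.8125, 5.25]
m = 5.03125, h(m) = -0.2559 (−); new bracket [4.8125, 5.03125]
m = 4.921875, h(m) = 0.5889 (+); new bracket [4.921875, 5.03125]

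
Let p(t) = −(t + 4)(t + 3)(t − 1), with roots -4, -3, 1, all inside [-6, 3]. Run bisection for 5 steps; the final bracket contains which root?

p(-1.5) = 9.375 > 0, so the root lies in [-1.5, 3]
p(0.75) = 4.453125 > 0, so the root lies in [0.75, 3]
p(1.875) = -25.060547 < 0, so the root lies in [0.75, 1.875]
p(1.3125) = -7.1594 < 0, so the root lies in [0.75, 1.3125]
p(1.03125) = -0.6338 < 0, so the root lies in [0.75, 1.03125]

1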